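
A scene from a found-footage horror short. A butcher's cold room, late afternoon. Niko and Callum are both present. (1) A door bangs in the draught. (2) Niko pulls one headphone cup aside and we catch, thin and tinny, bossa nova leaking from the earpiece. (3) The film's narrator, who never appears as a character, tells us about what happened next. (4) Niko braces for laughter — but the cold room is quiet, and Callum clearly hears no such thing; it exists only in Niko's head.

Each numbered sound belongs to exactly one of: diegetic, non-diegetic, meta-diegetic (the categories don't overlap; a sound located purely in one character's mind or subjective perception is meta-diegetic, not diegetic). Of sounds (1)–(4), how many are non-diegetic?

1

(1) is diegetic: an in-world source (a door); characters could hear it.
(2) is diegetic: the headphones are an on-screen source.
Sound (3): the narrator exists outside the story world, addressing only the audience, so non-diegetic.
Sound (4): subjective to Niko: the cold room is silent and Callum hears nothing, so meta-diegetic.
So 1 of the 4 is non-diegetic: (3).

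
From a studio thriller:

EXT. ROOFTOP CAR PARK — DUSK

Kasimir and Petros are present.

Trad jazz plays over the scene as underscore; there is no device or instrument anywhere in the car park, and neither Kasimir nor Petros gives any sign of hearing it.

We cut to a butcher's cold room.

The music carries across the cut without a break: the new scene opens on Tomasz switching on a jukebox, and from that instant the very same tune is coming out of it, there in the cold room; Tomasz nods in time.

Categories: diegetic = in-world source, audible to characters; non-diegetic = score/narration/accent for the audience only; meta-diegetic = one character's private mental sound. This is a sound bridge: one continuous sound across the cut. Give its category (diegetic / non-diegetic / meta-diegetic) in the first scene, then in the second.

Scene one: there's no in-world source anywhere and no character hears it — underscore for the audience only → non-diegetic.
Scene two: once Tomasz turns on a jukebox, the music has a real source in the story world and Tomasz reacts to it → diegetic.

non-diegetic, diegetic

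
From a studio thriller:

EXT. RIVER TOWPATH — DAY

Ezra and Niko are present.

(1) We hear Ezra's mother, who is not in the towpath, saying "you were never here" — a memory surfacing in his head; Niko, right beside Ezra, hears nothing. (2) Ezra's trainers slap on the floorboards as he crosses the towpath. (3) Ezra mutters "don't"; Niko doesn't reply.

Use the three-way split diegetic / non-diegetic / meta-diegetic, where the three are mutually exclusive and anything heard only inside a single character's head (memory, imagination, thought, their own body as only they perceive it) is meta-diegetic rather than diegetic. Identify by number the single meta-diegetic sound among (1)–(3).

1

(1) a remembered line, private to Ezra — not present in the room, not audible to Niko → meta-diegetic.
(2) is diegetic: a character's body making contact with the set — an in-world sound.
(3) on-screen dialogue — Ezra speaks and Niko is there to hear → diegetic.
Only (1) is meta-diegetic.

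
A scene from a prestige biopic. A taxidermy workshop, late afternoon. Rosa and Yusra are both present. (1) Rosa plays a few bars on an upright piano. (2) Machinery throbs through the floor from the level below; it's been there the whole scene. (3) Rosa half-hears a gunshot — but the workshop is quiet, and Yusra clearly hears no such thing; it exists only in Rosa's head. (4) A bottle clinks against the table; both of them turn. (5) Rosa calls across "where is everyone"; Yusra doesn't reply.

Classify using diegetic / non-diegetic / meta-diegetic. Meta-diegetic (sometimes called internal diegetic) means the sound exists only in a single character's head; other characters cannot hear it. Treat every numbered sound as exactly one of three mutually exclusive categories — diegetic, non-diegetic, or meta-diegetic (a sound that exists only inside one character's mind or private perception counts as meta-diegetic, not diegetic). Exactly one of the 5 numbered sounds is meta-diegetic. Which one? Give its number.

3

(1) is diegetic: Rosa is producing the music live, in the story world.
Sound (2): ambient/room sound belonging to the story's physical space, so diegetic.
(3) subjective to Rosa: the workshop is silent and Yusra hears nothing → meta-diegetic.
(4) a bottle is a real object/event in the scene's world → diegetic.
(5) is diegetic: on-screen dialogue — Rosa speaks and Yusra is there to hear.
Only (3) is meta-diegetic.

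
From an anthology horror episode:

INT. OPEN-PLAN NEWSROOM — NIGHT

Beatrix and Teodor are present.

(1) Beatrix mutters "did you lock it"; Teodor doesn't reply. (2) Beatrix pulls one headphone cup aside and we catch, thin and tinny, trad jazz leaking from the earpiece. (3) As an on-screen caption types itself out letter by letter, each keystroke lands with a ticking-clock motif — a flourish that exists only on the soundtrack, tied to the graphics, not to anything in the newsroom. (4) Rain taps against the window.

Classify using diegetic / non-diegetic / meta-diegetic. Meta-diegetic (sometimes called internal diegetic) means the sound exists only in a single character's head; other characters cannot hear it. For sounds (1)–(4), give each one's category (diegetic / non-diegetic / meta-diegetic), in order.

(1) on-screen dialogue — Beatrix speaks and Teodor is there to hear → diegetic.
(2) is diegetic: the headphones are an on-screen source.
(3) it accompanies on-screen graphics, not anything inside the story world → non-diegetic.
(4) is diegetic: rain is part of the location's real environment.

diegetic, diegetic, non-diegetic, diegetic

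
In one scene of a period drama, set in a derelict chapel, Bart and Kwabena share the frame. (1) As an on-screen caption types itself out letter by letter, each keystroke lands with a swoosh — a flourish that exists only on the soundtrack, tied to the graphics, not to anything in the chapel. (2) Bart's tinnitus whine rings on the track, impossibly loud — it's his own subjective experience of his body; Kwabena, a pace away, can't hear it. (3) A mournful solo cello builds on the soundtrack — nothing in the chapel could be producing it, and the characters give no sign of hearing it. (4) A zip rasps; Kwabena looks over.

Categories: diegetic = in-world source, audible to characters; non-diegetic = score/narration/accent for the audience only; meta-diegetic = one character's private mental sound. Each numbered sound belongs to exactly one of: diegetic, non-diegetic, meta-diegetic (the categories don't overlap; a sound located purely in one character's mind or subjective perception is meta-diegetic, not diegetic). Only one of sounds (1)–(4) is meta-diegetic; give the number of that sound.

2

(1) sound married to a title/caption — outside the diegesis by definition → non-diegetic.
Sound (2): point-of-audition from inside Bart's body; not a sound in the room, so meta-diegetic.
Sound (3): it has no source in the story world and no character can hear it — it's underscore, so non-diegetic.
(4) is diegetic: the sound comes from a zip physically present in the location.
Only (2) is meta-diegetic.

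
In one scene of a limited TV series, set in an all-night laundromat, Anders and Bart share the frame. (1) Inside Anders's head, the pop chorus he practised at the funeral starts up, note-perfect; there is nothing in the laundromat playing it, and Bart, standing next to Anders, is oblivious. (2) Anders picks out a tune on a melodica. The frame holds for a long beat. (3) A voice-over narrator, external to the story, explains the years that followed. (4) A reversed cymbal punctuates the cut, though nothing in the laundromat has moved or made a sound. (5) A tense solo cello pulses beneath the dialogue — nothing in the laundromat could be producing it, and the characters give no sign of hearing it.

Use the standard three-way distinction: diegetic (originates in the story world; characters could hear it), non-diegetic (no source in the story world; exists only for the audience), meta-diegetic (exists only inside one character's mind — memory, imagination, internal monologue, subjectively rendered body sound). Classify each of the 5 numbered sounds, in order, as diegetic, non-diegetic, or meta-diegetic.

meta-diegetic, diegetic, non-diegetic, non-diegetic, non-diegetic

(1) it lives in Anders's subjectivity, not in the laundromat → meta-diegetic.
(2) is diegetic: a character is playing a melodica on screen.
(3) external voice-over — not a character, not heard by anyone in the scene → non-diegetic.
(4) it's a sound-design accent with no in-world source; no one in the scene can hear it → non-diegetic.
(5) it has no source in the story world and no character can hear it — it's underscore → non-diegetic.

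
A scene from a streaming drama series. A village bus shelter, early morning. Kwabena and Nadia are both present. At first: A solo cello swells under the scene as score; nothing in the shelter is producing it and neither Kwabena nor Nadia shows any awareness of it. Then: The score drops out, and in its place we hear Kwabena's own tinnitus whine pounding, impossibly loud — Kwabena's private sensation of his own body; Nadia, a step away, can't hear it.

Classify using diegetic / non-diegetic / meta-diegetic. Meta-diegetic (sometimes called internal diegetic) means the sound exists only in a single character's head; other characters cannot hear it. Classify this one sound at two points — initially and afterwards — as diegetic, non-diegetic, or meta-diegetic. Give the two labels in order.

Initially: underscore with no in-world source, inaudible to the characters → non-diegetic.
Afterwards: the body sound is Kwabena's subjective perception alone — Nadia can't hear it → meta-diegetic.

non-diegetic, meta-diegetic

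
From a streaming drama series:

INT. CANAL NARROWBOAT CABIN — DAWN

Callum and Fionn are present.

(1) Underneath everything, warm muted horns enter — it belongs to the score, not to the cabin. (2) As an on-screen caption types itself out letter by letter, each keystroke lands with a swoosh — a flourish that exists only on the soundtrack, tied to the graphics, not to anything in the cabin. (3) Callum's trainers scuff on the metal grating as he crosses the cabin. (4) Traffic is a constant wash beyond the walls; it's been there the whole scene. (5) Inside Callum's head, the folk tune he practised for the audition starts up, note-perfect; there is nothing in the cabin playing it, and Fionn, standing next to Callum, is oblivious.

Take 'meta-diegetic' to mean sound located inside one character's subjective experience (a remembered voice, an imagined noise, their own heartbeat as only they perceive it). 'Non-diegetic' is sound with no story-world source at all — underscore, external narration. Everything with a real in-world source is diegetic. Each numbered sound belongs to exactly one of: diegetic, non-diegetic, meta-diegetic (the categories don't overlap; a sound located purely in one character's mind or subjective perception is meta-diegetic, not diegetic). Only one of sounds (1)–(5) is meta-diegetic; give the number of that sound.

5

Sound (1): it has no source in the story world and no character can hear it — it's underscore, so non-diegetic.
Sound (2): it accompanies on-screen graphics, not anything inside the story world, so non-diegetic.
(3) is diegetic: a character's body making contact with the set — an in-world sound.
(4) is diegetic: it's the actual ambient sound of the location.
Sound (5): the music is a memory playing inside Callum's mind alone; no real-world source, Fionn can't hear it, so meta-diegetic.
Only (5) is meta-diegetic.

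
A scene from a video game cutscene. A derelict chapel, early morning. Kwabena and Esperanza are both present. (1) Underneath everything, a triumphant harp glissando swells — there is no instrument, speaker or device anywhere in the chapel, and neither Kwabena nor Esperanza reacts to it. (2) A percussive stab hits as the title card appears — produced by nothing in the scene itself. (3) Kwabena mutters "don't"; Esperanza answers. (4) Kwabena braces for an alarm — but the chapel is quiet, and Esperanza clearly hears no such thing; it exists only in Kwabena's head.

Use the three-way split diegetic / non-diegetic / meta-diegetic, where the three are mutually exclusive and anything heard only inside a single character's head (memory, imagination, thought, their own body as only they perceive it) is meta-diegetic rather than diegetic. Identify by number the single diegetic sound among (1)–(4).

(1) is non-diegetic: it has no source in the story world and no character can hear it — it's underscore.
(2) it's a sound-design accent with no in-world source; no one in the scene can hear it → non-diegetic.
(3) spoken by a character present in the story world → diegetic.
(4) the sound is imagined by Kwabena; nothing in the story world is producing it and Esperanza can't hear it → meta-diegetic.
Only (3) is diegetic.

3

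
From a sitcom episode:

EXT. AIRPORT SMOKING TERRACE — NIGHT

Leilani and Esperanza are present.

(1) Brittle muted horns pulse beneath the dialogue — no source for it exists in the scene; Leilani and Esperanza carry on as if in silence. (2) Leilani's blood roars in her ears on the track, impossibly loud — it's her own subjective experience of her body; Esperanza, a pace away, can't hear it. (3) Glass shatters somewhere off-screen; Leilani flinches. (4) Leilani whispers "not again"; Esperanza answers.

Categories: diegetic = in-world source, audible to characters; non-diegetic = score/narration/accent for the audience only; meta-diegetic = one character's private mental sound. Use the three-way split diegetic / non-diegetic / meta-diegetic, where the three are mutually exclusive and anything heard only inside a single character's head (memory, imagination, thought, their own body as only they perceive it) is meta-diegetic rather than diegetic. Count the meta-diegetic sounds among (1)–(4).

1

(1) nothing in the terrace produces it and the characters don't hear it — pure soundtrack → non-diegetic.
(2) point-of-audition from inside Leilani's body; not a sound in the room → meta-diegetic.
(3) an in-world source (glass); characters could hear it → diegetic.
Sound (4): on-screen dialogue — Leilani speaks and Esperanza is there to hear, so diegetic.
So 1 of the 4 is meta-diegetic: (2).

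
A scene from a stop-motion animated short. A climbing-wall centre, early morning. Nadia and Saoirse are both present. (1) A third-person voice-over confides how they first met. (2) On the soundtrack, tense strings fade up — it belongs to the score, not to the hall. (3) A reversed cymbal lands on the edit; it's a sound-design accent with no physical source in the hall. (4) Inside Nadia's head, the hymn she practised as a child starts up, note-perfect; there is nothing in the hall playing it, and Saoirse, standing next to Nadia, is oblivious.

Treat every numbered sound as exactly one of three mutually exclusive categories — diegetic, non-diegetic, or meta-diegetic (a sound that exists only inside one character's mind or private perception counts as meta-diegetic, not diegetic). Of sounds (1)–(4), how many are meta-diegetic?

Sound (1): commentary laid over the scene from outside the fiction, so non-diegetic.
(2) is non-diegetic: it has no source in the story world and no character can hear it — it's underscore.
(3) an editorial stinger — it belongs to the cut, not the story world → non-diegetic.
(4) the music is a memory playing inside Nadia's mind alone; no real-world source, Saoirse can't hear it → meta-diegetic.
So 1 of the 4 is meta-diegetic: (4).

1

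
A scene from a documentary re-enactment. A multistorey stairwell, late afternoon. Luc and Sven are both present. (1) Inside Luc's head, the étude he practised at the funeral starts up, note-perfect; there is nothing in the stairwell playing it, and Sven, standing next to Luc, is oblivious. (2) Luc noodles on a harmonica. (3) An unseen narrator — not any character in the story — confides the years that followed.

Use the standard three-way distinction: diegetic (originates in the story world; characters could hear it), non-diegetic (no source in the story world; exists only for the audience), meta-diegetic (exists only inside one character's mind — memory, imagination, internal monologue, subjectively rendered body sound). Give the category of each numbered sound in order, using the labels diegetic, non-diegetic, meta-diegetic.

(1) the music is a memory playing inside Luc's mind alone; no real-world source, Sven can't hear it → meta-diegetic.
Sound (2): Luc is producing the music live, in the story world, so diegetic.
(3) commentary laid over the scene from outside the fiction → non-diegetic.

meta-diegetic, diegetic, non-diegetic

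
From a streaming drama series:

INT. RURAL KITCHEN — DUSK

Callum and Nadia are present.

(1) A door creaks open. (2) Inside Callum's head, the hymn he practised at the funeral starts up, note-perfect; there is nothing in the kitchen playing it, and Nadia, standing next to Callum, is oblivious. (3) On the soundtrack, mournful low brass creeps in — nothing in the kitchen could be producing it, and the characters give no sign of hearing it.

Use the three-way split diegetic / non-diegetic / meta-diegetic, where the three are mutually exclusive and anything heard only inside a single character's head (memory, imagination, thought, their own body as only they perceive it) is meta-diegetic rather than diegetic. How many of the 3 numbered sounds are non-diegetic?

1

Sound (1): an in-world source (a door); characters could hear it, so diegetic.
(2) remembered music, private to Callum — Nadia is oblivious because it isn't in the room → meta-diegetic.
(3) it has no source in the story world and no character can hear it — it's underscore → non-diegetic.
Non-diegetic: (3) — that's 1.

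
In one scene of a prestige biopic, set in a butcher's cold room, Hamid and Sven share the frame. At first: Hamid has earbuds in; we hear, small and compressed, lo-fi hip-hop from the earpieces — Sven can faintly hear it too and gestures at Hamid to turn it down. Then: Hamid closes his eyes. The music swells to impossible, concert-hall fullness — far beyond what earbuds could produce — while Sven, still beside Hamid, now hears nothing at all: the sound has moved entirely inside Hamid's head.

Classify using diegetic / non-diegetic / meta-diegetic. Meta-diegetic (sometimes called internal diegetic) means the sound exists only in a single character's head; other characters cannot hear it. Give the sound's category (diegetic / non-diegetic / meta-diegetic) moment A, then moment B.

Moment A: the earbuds are a physical source both characters can hear → diegetic.
Moment B: the music now exists only as Hamid's subjective experience; Sven can no longer hear it → meta-diegetic.

diegetic, meta-diegetic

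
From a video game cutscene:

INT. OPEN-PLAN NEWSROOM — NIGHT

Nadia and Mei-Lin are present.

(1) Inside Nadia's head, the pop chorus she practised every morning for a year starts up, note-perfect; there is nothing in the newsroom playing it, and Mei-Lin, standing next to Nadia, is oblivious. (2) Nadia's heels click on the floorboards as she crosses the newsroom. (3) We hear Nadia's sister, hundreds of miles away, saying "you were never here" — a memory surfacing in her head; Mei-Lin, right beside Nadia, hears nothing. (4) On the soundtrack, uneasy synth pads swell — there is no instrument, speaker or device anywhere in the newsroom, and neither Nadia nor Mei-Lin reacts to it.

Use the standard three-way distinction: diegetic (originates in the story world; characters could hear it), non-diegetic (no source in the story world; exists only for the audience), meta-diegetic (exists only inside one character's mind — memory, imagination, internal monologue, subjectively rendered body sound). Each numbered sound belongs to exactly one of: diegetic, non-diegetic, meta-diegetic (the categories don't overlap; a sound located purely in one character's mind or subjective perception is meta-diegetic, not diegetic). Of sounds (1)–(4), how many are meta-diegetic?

Sound (1): the music is a memory playing inside Nadia's mind alone; no real-world source, Mei-Lin can't hear it, so meta-diegetic.
(2) a character's body making contact with the set — an in-world sound → diegetic.
Sound (3): the voice is a memory playing only inside Nadia's mind; Mei-Lin can't hear it, so meta-diegetic.
(4) it has no source in the story world and no character can hear it — it's underscore → non-diegetic.
So 2 of the 4 are meta-diegetic: (1), (3).

2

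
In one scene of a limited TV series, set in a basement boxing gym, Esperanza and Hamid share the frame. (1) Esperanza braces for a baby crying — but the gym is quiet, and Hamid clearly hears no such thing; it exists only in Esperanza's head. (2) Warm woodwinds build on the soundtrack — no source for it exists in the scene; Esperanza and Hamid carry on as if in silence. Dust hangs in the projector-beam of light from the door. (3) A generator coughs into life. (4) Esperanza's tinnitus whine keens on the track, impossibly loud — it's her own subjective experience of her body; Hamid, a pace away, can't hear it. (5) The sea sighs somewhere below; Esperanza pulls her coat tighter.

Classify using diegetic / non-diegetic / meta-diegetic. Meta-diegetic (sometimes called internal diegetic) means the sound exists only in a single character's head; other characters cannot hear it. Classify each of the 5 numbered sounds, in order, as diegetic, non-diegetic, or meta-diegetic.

(1) is meta-diegetic: Esperanza alone 'hears' it — an imagined sound, not present in the space.
(2) is non-diegetic: score with no on-screen or off-screen source; it exists for the audience alone.
(3) an in-world source (a generator); characters could hear it → diegetic.
(4) is meta-diegetic: a subjective body sound — Esperanza's private perception, inaudible to Hamid.
(5) ambient/room sound belonging to the story's physical space → diegetic.

meta-diegetic, non-diegetic, diegetic, meta-diegetic, diegetic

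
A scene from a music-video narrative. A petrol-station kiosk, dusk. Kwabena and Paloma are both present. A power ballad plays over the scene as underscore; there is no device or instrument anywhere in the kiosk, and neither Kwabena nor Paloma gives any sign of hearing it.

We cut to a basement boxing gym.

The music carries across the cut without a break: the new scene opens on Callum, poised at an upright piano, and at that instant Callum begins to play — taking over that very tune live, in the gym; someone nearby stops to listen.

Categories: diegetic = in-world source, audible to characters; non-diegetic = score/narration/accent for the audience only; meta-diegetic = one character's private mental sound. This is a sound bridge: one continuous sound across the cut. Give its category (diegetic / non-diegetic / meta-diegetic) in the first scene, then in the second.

non-diegetic, diegetic

Scene one: there's no in-world source anywhere and no character hears it — underscore for the audience only → non-diegetic.
Scene two: from the moment Callum starts playing, the tune is being performed on an upright piano inside the story world and another character hears it → diegetic.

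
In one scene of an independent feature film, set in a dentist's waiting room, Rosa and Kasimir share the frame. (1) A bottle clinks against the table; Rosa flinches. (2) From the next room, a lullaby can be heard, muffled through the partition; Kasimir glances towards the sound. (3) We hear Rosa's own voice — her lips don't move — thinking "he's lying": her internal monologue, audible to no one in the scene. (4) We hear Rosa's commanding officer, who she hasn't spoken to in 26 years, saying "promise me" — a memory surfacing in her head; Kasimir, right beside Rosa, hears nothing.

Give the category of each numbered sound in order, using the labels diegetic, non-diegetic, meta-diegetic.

diegetic, diegetic, meta-diegetic, meta-diegetic

(1) is diegetic: a bottle is a real object/event in the scene's world.
(2) is diegetic: it's coming from the next room — a location within the story world — and Kasimir reacts.
(3) Rosa's thought-voice: a private mental sound no other character can hear → meta-diegetic.
(4) a remembered line, private to Rosa — not present in the room, not audible to Kasimir → meta-diegetic.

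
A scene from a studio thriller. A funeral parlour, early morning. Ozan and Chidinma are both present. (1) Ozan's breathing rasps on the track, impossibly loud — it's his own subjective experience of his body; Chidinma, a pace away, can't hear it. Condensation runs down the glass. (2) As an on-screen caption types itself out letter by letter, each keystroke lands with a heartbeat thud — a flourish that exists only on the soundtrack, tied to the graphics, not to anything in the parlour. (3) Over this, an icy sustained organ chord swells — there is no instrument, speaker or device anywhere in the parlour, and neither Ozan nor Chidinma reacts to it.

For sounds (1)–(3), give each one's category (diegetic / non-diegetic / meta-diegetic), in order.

(1) is meta-diegetic: a subjective body sound — Ozan's private perception, inaudible to Chidinma.
Sound (2): sound married to a title/caption — outside the diegesis by definition, so non-diegetic.
Sound (3): it has no source in the story world and no character can hear it — it's underscore, so non-diegetic.

meta-diegetic, non-diegetic, non-diegetic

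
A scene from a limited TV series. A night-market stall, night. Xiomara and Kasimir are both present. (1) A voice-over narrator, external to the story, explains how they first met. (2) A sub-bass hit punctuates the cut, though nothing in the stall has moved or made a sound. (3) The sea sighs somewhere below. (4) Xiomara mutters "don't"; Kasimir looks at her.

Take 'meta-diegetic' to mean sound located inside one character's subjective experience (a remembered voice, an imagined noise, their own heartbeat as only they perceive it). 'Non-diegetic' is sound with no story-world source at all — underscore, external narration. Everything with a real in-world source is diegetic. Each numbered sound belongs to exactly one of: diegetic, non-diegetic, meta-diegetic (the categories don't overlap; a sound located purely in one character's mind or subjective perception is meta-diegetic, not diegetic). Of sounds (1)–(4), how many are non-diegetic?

(1) is non-diegetic: external voice-over — not a character, not heard by anyone in the scene.
(2) is non-diegetic: nothing in the scene produces it; it's an accent added for the audience.
Sound (3): ambient/room sound belonging to the story's physical space, so diegetic.
Sound (4): Xiomara is a character speaking aloud in the scene, so diegetic.
Non-diegetic: (1), (2) — that's 2.

2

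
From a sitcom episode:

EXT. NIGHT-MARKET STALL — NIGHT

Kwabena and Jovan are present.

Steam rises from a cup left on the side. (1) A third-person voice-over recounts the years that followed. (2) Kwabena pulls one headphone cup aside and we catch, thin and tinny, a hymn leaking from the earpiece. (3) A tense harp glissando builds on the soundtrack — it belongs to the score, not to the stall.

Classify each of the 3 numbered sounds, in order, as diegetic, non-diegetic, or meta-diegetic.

non-diegetic, diegetic, non-diegetic

(1) is non-diegetic: external voice-over — not a character, not heard by anyone in the scene.
(2) the earpiece is a real device on Kwabena's head — source music → diegetic.
(3) it has no source in the story world and no character can hear it — it's underscore → non-diegetic.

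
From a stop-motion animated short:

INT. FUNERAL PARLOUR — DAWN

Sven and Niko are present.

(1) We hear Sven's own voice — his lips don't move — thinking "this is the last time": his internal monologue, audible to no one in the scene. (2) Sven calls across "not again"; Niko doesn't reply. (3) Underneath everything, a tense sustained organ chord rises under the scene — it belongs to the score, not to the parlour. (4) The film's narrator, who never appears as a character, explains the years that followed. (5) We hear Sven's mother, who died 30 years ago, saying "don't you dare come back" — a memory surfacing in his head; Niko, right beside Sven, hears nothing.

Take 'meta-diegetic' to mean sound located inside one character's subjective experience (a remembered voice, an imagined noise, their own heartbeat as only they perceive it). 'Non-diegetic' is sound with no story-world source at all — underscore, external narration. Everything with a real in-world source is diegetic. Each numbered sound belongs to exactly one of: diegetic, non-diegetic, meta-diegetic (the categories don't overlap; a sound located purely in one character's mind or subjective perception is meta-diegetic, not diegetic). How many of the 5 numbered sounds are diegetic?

1

(1) internal monologue — inside Sven's mind, not spoken into the scene → meta-diegetic.
(2) on-screen dialogue — Sven speaks and Niko is there to hear → diegetic.
(3) is non-diegetic: score with no on-screen or off-screen source; it exists for the audience alone.
(4) the narrator exists outside the story world, addressing only the audience → non-diegetic.
(5) is meta-diegetic: the voice is a memory playing only inside Sven's mind; Niko can't hear it.
So 1 of the 5 is diegetic: (2).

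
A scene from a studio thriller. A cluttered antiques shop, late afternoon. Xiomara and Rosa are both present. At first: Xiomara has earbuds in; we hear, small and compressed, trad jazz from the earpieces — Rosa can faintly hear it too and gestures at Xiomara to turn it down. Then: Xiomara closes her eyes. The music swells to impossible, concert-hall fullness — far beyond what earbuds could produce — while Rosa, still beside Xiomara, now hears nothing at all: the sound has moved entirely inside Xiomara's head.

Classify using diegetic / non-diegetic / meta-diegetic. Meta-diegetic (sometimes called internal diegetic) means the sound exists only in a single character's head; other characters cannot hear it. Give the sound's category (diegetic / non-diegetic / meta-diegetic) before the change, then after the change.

Before the change: the earbuds are a physical source both characters can hear → diegetic.
After the change: the music now exists only as Xiomara's subjective experience; Rosa can no longer hear it → meta-diegetic.

diegetic, meta-diegetic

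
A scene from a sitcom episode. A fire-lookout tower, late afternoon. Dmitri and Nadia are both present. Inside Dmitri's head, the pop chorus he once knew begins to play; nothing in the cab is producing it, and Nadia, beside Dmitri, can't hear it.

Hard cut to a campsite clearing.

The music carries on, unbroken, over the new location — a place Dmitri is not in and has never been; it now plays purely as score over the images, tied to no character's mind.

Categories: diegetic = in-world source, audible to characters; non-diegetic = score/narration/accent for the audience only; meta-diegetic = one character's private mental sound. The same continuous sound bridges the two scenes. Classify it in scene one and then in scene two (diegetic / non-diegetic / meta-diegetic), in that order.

Scene one: the music exists only inside Dmitri's mind; Nadia can't hear it → meta-diegetic.
Scene two: it's detached from Dmitri entirely and plays over unrelated images with no in-world source — conventional underscore → non-diegetic.

meta-diegetic, non-diegetic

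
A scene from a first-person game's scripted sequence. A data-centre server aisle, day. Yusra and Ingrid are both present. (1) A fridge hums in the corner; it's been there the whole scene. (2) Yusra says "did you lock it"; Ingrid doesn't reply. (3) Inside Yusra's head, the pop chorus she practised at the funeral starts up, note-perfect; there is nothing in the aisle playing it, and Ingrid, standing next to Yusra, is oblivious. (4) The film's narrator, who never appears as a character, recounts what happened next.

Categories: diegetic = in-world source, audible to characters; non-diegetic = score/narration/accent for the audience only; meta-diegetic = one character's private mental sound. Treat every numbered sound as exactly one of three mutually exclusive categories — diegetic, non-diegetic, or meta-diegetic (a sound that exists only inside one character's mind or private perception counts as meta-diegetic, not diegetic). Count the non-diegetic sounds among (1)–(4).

1

Sound (1): ambient/room sound belonging to the story's physical space, so diegetic.
Sound (2): Yusra is a character speaking aloud in the scene, so diegetic.
(3) is meta-diegetic: it lives in Yusra's subjectivity, not in the aisle.
(4) is non-diegetic: commentary laid over the scene from outside the fiction.
Non-diegetic: (4) — that's 1.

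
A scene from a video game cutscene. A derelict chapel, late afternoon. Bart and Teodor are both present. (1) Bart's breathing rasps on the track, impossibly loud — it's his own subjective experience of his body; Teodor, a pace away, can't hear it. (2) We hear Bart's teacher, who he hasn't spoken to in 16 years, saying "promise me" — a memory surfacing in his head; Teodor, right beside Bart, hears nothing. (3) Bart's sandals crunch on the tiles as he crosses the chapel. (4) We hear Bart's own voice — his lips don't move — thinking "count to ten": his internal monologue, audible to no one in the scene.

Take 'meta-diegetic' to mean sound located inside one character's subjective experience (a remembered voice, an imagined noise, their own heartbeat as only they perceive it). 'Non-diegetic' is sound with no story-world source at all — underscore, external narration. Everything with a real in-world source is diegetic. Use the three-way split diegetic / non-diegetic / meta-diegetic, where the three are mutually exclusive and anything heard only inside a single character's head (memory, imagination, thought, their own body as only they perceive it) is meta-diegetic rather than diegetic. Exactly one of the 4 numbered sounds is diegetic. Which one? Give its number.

3

Sound (1): it's Bart's internal bodily sensation rendered as sound; only Bart 'hears' it, so meta-diegetic.
(2) is meta-diegetic: it's Bart's recollection rendered as sound; the other character can't hear it.
(3) is diegetic: Bart's footsteps are produced in the story world.
(4) Bart's thought-voice: a private mental sound no other character can hear → meta-diegetic.
Only (3) is diegetic.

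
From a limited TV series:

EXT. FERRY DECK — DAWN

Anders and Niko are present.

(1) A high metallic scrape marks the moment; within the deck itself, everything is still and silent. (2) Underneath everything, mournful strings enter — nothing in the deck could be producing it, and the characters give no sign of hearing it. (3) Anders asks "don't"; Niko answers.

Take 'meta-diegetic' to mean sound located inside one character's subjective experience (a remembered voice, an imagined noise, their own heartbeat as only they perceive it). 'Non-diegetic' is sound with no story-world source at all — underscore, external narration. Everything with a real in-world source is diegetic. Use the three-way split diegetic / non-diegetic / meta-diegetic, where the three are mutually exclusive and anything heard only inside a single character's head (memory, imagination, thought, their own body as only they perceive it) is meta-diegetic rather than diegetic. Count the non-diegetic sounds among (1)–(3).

(1) it's a sound-design accent with no in-world source; no one in the scene can hear it → non-diegetic.
(2) score with no on-screen or off-screen source; it exists for the audience alone → non-diegetic.
Sound (3): on-screen dialogue — Anders speaks and Niko is there to hear, so diegetic.
So 2 of the 3 are non-diegetic: (1), (2).

2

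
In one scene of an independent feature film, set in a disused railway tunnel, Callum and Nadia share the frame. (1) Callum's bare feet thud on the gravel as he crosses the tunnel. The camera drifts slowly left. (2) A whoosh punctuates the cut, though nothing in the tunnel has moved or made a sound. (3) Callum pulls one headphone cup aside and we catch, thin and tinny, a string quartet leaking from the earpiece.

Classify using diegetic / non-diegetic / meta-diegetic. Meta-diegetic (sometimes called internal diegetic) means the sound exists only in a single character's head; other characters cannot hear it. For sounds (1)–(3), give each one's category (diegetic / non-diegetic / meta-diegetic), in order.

(1) is diegetic: Callum's footsteps are produced in the story world.
(2) an editorial stinger — it belongs to the cut, not the story world → non-diegetic.
Sound (3): the headphones are an on-screen source, so diegetic.

diegetic, non-diegetic, diegetic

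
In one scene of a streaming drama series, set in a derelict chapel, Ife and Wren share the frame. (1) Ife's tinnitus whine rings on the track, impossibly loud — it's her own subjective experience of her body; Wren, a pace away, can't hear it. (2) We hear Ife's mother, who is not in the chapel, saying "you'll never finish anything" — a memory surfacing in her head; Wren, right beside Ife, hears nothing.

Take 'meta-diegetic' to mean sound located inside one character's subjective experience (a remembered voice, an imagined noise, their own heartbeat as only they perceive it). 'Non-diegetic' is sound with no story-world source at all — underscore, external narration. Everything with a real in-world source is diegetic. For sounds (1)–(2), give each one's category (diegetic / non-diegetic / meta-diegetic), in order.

meta-diegetic, meta-diegetic

(1) is meta-diegetic: a subjective body sound — Ife's private perception, inaudible to Wren.
(2) it's Ife's recollection rendered as sound; the other character can't hear it → meta-diegetic.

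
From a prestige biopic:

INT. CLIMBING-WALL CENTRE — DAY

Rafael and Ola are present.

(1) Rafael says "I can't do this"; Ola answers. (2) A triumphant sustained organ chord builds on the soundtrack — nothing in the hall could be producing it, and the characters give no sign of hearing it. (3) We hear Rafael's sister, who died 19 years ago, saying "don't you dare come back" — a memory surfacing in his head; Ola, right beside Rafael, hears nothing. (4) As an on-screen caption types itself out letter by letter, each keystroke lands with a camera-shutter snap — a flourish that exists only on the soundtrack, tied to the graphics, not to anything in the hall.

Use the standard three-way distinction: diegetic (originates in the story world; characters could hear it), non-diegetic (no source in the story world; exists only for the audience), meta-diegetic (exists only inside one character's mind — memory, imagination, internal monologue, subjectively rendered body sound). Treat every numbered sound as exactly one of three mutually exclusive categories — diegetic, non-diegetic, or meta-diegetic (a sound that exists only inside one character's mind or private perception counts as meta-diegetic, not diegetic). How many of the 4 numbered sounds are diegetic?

1

(1) spoken by a character present in the story world → diegetic.
(2) is non-diegetic: score with no on-screen or off-screen source; it exists for the audience alone.
(3) a remembered line, private to Rafael — not present in the room, not audible to Ola → meta-diegetic.
(4) is non-diegetic: it accompanies on-screen graphics, not anything inside the story world.
So 1 of the 4 is diegetic: (1).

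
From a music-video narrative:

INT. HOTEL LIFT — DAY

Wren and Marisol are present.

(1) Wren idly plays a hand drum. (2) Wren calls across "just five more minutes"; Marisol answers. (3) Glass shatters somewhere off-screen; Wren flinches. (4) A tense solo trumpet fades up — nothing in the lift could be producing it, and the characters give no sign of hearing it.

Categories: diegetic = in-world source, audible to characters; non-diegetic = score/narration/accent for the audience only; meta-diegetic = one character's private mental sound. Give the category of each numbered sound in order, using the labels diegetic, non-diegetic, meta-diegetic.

diegetic, diegetic, diegetic, non-diegetic

(1) is diegetic: a character is playing a hand drum on screen.
(2) Wren is a character speaking aloud in the scene → diegetic.
(3) is diegetic: the sound comes from glass physically present in the location.
(4) is non-diegetic: score with no on-screen or off-screen source; it exists for the audience alone.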